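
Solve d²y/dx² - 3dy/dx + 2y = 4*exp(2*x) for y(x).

Characteristic equation r² - 3r + 2 = 0 factors as (r - 1)(r - 2) = 0, so r = 1, 2.
Hence y_h = C1*exp(x) + C2*exp(2*x).
Since exp(2*x) solves the homogeneous equation (r = 2 is a root of multiplicity 1), multiply the trial by x. Try y_p = A*x*exp(2*x). Substituting into the equation and dividing by exp(2*x) gives A = 4, so y_p = 4*x*exp(2*x).

y = C1*exp(x) + C2*exp(2*x) + 4*x*exp(2*x)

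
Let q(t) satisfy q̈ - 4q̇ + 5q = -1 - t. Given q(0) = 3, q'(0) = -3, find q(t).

Characteristic equation r² - 4r + 5 = 0 has discriminant (-4)² - 4·(5) = -4 < 0, so r = 2 ± i.
Hence q_h = C1*cos(t)*exp(2*t) + C2*exp(2*t)*sin(t).
For the particular solution try q_p = A0 + A1*t. Substituting and matching coefficients of each power of t gives A0 = -9/25, A1 = -1/5, so q_p = -9/25 - t/5.
General solution: q = -9/25 - t/5 + C1*cos(t)*exp(2*t) + C2*exp(2*t)*sin(t).
Apply the initial conditions: q(0) = -9/25 + C1 = 3 and q'(0) = -1/5 + C2 + 2*C1 = -3. Solving gives C1 = 84/25, C2 = -238/25.

q = -9/25 - t/5 - 238*exp(2*t)*sin(t)/25 + 84*cos(t)*exp(2*t)/25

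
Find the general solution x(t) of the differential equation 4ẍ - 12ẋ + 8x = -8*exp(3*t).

x = -exp(3*t) + C1*exp(t) + C2*exp(2*t)

Divide through by 4: x'' - 3x' + 2x = -2*exp(3*t).
Characteristic equation r² - 3r + 2 = 0 factors as (r - 1)(r - 2) = 0, so r = 1, 2.
Hence x_h = C1*exp(t) + C2*exp(2*t).
Try x_p = A*exp(3*t). Substituting into the equation and dividing by exp(3*t) gives A = -1, so x_p = -exp(3*t).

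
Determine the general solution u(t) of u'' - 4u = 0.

Characteristic equation r² - 4 = 0 factors as (r - 2)(r + 2) = 0, so r = 2, -2.
Hence u_h = C1*exp(2*t) + C2*exp(-2*t).

u = C1*exp(2*t) + C2*exp(-2*t)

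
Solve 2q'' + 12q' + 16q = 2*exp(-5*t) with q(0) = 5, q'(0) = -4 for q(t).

q = -7*exp(-4*t)/2 + exp(-5*t)/3 + 49*exp(-2*t)/6

Divide through by 2: q'' + 6q' + 8q = exp(-5*t).
Characteristic equation r² + 6r + 8 = 0 factors as (r + 4)(r + 2) = 0, so r = -4, -2.
Hence q_h = C1*exp(-4*t) + C2*exp(-2*t).
Try q_p = A*exp(-5*t). Substituting into the equation and dividing by exp(-5*t) gives A = 1/3, so q_p = exp(-5*t)/3.
General solution: q = exp(-5*t)/3 + C1*exp(-4*t) + C2*exp(-2*t).
Apply the initial conditions: q(0) = 1/3 + C1 + C2 = 5 and q'(0) = -5/3 - 4*C1 - 2*C2 = -4. Solving gives C1 = -7/2, C2 = 49/6.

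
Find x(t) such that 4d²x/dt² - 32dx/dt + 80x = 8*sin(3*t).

Divide through by 4: x'' - 8x' + 20x = 2*sin(3*t).
Characteristic equation r² - 8r + 20 = 0 has discriminant (-8)² - 4·(20) = -16 < 0, so r = 4 ± 2i.
Hence x_h = C1*cos(2*t)*exp(4*t) + C2*exp(4*t)*sin(2*t).
Try x_p = A*cos(3*t) + B*sin(3*t). Substituting and equating the coefficients of cos(3t) and sin(3t) gives A = 48/697, B = 22/697, so x_p = 22*sin(3*t)/697 + 48*cos(3*t)/697.

x = 22*sin(3*t)/697 + 48*cos(3*t)/697 + C1*cos(2*t)*exp(4*t) + C2*exp(4*t)*sin(2*t)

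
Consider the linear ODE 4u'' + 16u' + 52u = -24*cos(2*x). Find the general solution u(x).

Divide through by 4: u'' + 4u' + 13u = -6*cos(2*x).
Characteristic equation r² + 4r + 13 = 0 has discriminant (4)² - 4·(13) = -36 < 0, so r = -2 ± 3i.
Hence u_h = C1*cos(3*x)*exp(-2*x) + C2*exp(-2*x)*sin(3*x).
Try u_p = A*cos(2*x) + B*sin(2*x). Substituting and equating the coefficients of cos(2x) and sin(2x) gives A = -54/145, B = -48/145, so u_p = -54*cos(2*x)/145 - 48*sin(2*x)/145.

u = -54*cos(2*x)/145 - 48*sin(2*x)/145 + C1*cos(3*x)*exp(-2*x) + C2*exp(-2*x)*sin(3*x)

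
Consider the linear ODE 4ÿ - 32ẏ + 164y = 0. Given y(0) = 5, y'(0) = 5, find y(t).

Divide through by 4: y'' - 8y' + 41y = 0.
Characteristic equation r² - 8r + 41 = 0 has discriminant (-8)² - 4·(41) = -100 < 0, so r = 4 ± 5i.
Hence y_h = C1*cos(5*t)*exp(4*t) + C2*exp(4*t)*sin(5*t).
Apply the initial conditions: y(0) = C1 = 5 and y'(0) = 4*C1 + 5*C2 = 5. Solving gives C1 = 5, C2 = -3.

y = -3*exp(4*t)*sin(5*t) + 5*cos(5*t)*exp(4*t)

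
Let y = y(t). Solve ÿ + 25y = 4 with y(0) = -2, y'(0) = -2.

y = 4/25 - 54*cos(5*t)/25 - 2*sin(5*t)/5

Characteristic equation r² + 25 = 0 has discriminant (0)² - 4·(25) = -100 < 0, so r = ± 5i.
Hence y_h = C1*cos(5*t) + C2*sin(5*t).
For the particular solution try y_p = A0. Substituting and matching coefficients of each power of t gives A0 = 4/25, so y_p = 4/25.
General solution: y = 4/25 + C1*cos(5*t) + C2*sin(5*t).
Apply the initial conditions: y(0) = 4/25 + C1 = -2 and y'(0) = 5*C2 = -2. Solving gives C1 = -54/25, C2 = -2/5.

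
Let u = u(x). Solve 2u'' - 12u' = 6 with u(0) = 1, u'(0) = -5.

u = 7/4 - 3*exp(6*x)/4 - x/2

Divide through by 2: u'' - 6u' = 3.
Characteristic equation r² - 6r = 0 factors as (r - 6)r = 0, so r = 6, 0.
Hence u_h = C1*exp(6*x) + C2.
Since 0 is a characteristic root (multiplicity 1), multiply the polynomial trial by x: try u_p = A0*x. Substituting and matching coefficients of each power of x gives A0 = -1/2, so u_p = -x/2.
General solution: u = C2 - x/2 + C1*exp(6*x).
Apply the initial conditions: u(0) = C1 + C2 = 1 and u'(0) = -1/2 + 6*C1 = -5. Solving gives C1 = -3/4, C2 = 7/4.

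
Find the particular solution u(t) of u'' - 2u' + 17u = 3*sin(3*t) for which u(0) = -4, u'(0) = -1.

u = 6*sin(3*t)/25 + 9*cos(3*t)/50 - 209*cos(4*t)*exp(t)/50 + 123*exp(t)*sin(4*t)/200

Characteristic equation r² - 2r + 17 = 0 has discriminant (-2)² - 4·(17) = -64 < 0, so r = 1 ± 4i.
Hence u_h = C1*cos(4*t)*exp(t) + C2*exp(t)*sin(4*t).
Try u_p = A*cos(3*t) + B*sin(3*t). Substituting and equating the coefficients of cos(3t) and sin(3t) gives A = 9/50, B = 6/25, so u_p = 6*sin(3*t)/25 + 9*cos(3*t)/50.
General solution: u = 6*sin(3*t)/25 + 9*cos(3*t)/50 + C1*cos(4*t)*exp(t) + C2*exp(t)*sin(4*t).
Apply the initial conditions: u(0) = 9/50 + C1 = -4 and u'(0) = 18/25 + C1 + 4*C2 = -1. Solving gives C1 = -209/50, C2 = 123/200.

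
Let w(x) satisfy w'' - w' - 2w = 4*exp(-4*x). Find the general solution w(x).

Characteristic equation r² - r - 2 = 0 factors as (r + 1)(r - 2) = 0, so r = -1, 2.
Hence w_h = C1*exp(-x) + C2*exp(2*x).
Try w_p = A*exp(-4*x). Substituting into the equation and dividing by exp(-4*x) gives A = 2/9, so w_p = 2*exp(-4*x)/9.

w = 2*exp(-4*x)/9 + C1*exp(-x) + C2*exp(2*x)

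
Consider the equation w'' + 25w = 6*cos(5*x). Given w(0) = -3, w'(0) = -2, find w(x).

Characteristic equation r² + 25 = 0 has discriminant (0)² - 4·(25) = -100 < 0, so r = ± 5i.
Hence w_h = C1*cos(5*x) + C2*sin(5*x).
Since ±5i are characteristic roots, multiply the trial by x. Try w_p = x*(A*cos(5*x) + B*sin(5*x)). Substituting and equating the coefficients of cos(5x) and sin(5x) gives A = 0, B = 3/5, so w_p = 3*x*sin(5*x)/5.
General solution: w = C1*cos(5*x) + C2*sin(5*x) + 3*x*sin(5*x)/5.
Apply the initial conditions: w(0) = C1 = -3 and w'(0) = 5*C2 = -2. Solving gives C1 = -3, C2 = -2/5.

w = -3*cos(5*x) - 2*sin(5*x)/5 + 3*x*sin(5*x)/5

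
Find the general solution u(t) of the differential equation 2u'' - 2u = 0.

u = C1*exp(-t) + C2*exp(t)

Divide through by 2: u'' - u = 0.
Characteristic equation r² - 1 = 0 factors as (r + 1)(r - 1) = 0, so r = -1, 1.
Hence u_h = C1*exp(-t) + C2*exp(t).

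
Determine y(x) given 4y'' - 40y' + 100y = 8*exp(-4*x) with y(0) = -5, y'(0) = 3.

Divide through by 4: y'' - 10y' + 25y = 2*exp(-4*x).
Characteristic equation r² - 10r + 25 = 0 has discriminant (-10)² - 4·(25) = 0, so r = 5 is a repeated root.
Hence y_h = (C1 + C2*x)*exp(5*x).
Try y_p = A*exp(-4*x). Substituting into the equation and dividing by exp(-4*x) gives A = 2/81, so y_p = 2*exp(-4*x)/81.
General solution: y = 2*exp(-4*x)/81 + C1*exp(5*x) + C2*x*exp(5*x).
Apply the initial conditions: y(0) = 2/81 + C1 = -5 and y'(0) = -8/81 + C2 + 5*C1 = 3. Solving gives C1 = -407/81, C2 = 254/9.

y = -407*exp(5*x)/81 + 2*exp(-4*x)/81 + 254*x*exp(5*x)/9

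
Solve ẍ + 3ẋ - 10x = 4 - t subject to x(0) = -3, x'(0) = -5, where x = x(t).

Characteristic equation r² + 3r - 10 = 0 factors as (r - 2)(r + 5) = 0, so r = 2, -5.
Hence x_h = C1*exp(2*t) + C2*exp(-5*t).
For the particular solution try x_p = A0 + A1*t. Substituting and matching coefficients of each power of t gives A0 = -37/100, A1 = 1/10, so x_p = -37/100 + t/10.
General solution: x = -37/100 + t/10 + C1*exp(2*t) + C2*exp(-5*t).
Apply the initial conditions: x(0) = -37/100 + C1 + C2 = -3 and x'(0) = 1/10 - 5*C2 + 2*C1 = -5. Solving gives C1 = -73/28, C2 = -4/175.

x = -37/100 - 73*exp(2*t)/28 - 4*exp(-5*t)/175 + t/10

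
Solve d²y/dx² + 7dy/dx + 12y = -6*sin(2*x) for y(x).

Characteristic equation r² + 7r + 12 = 0 factors as (r + 4)(r + 3) = 0, so r = -4, -3.
Hence y_h = C1*exp(-4*x) + C2*exp(-3*x).
Try y_p = A*cos(2*x) + B*sin(2*x). Substituting and equating the coefficients of cos(2x) and sin(2x) gives A = 21/65, B = -12/65, so y_p = -12*sin(2*x)/65 + 21*cos(2*x)/65.

y = -12*sin(2*x)/65 + 21*cos(2*x)/65 + C1*exp(-4*x) + C2*exp(-3*x)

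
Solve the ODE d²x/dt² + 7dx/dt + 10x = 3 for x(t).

Characteristic equation r² + 7r + 10 = 0 factors as (r + 5)(r + 2) = 0, so r = -5, -2.
Hence x_h = C1*exp(-5*t) + C2*exp(-2*t).
For the particular solution try x_p = A0. Substituting and matching coefficients of each power of t gives A0 = 3/10, so x_p = 3/10.

x = 3/10 + C1*exp(-5*t) + C2*exp(-2*t)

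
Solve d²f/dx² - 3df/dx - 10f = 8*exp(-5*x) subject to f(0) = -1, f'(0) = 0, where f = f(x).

f = -23*exp(-2*x)/21 - 6*exp(5*x)/35 + 4*exp(-5*x)/15

Characteristic equation r² - 3r - 10 = 0 factors as (r + 2)(r - 5) = 0, so r = -2, 5.
Hence f_h = C1*exp(-2*x) + C2*exp(5*x).
Try f_p = A*exp(-5*x). Substituting into the equation and dividing by exp(-5*x) gives A = 4/15, so f_p = 4*exp(-5*x)/15.
General solution: f = 4*exp(-5*x)/15 + C1*exp(-2*x) + C2*exp(5*x).
Apply the initial conditions: f(0) = 4/15 + C1 + C2 = -1 and f'(0) = -4/3 - 2*C1 + 5*C2 = 0. Solving gives C1 = -23/21, C2 = -6/35.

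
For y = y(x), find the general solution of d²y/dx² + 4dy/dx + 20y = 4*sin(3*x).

Characteristic equation r² + 4r + 20 = 0 has discriminant (4)² - 4·(20) = -64 < 0, so r = -2 ± 4i.
Hence y_h = C1*cos(4*x)*exp(-2*x) + C2*exp(-2*x)*sin(4*x).
Try y_p = A*cos(3*x) + B*sin(3*x). Substituting and equating the coefficients of cos(3x) and sin(3x) gives A = -48/265, B = 44/265, so y_p = -48*cos(3*x)/265 + 44*sin(3*x)/265.

y = -48*cos(3*x)/265 + 44*sin(3*x)/265 + C1*cos(4*x)*exp(-2*x) + C2*exp(-2*x)*sin(4*x)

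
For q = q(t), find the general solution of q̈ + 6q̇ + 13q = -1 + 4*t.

Characteristic equation r² + 6r + 13 = 0 has discriminant (6)² - 4·(13) = -16 < 0, so r = -3 ± 2i.
Hence q_h = C1*cos(2*t)*exp(-3*t) + C2*exp(-3*t)*sin(2*t).
For the particular solution try q_p = A0 + A1*t. Substituting and matching coefficients of each power of t gives A0 = -37/169, A1 = 4/13, so q_p = -37/169 + 4*t/13.

q = -37/169 + 4*t/13 + C1*cos(2*t)*exp(-3*t) + C2*exp(-3*t)*sin(2*t)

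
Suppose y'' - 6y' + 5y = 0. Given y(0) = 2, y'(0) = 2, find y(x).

y = 2*exp(x)

Characteristic equation r² - 6r + 5 = 0 factors as (r - 1)(r - 5) = 0, so r = 1, 5.
Hence y_h = C1*exp(x) + C2*exp(5*x).
Apply the initial conditions: y(0) = C1 + C2 = 2 and y'(0) = C1 + 5*C2 = 2. Solving gives C1 = 2, C2 = 0.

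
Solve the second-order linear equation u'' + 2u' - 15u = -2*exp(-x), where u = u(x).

u = exp(-x)/8 + C1*exp(3*x) + C2*exp(-5*x)

Characteristic equation r² + 2r - 15 = 0 factors as (r - 3)(r + 5) = 0, so r = 3, -5.
Hence u_h = C1*exp(3*x) + C2*exp(-5*x).
Try u_p = A*exp(-x). Substituting into the equation and dividing by exp(-x) gives A = 1/8, so u_p = exp(-x)/8.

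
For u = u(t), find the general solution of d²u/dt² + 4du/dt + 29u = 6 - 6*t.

u = 198/841 - 6*t/29 + C1*cos(5*t)*exp(-2*t) + C2*exp(-2*t)*sin(5*t)

Characteristic equation r² + 4r + 29 = 0 has discriminant (4)² - 4·(29) = -100 < 0, so r = -2 ± 5i.
Hence u_h = C1*cos(5*t)*exp(-2*t) + C2*exp(-2*t)*sin(5*t).
For the particular solution try u_p = A0 + A1*t. Substituting and matching coefficients of each power of t gives A0 = 198/841, A1 = -6/29, so u_p = 198/841 - 6*t/29.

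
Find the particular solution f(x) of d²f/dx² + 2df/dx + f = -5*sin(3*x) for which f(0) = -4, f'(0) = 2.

f = -43*exp(-x)/10 + 2*sin(3*x)/5 + 3*cos(3*x)/10 - 7*x*exp(-x)/2

Characteristic equation r² + 2r + 1 = 0 has discriminant (2)² - 4·(1) = 0, so r = -1 is a repeated root.
Hence f_h = (C1 + C2*x)*exp(-x).
Try f_p = A*cos(3*x) + B*sin(3*x). Substituting and equating the coefficients of cos(3x) and sin(3x) gives A = 3/10, B = 2/5, so f_p = 2*sin(3*x)/5 + 3*cos(3*x)/10.
General solution: f = 2*sin(3*x)/5 + 3*cos(3*x)/10 + C1*exp(-x) + C2*x*exp(-x).
Apply the initial conditions: f(0) = 3/10 + C1 = -4 and f'(0) = 6/5 + C2 - C1 = 2. Solving gives C1 = -43/10, C2 = -7/2.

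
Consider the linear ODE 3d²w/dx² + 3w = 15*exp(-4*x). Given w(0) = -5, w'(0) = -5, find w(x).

Divide through by 3: w'' + w = 5*exp(-4*x).
Characteristic equation r² + 1 = 0 has discriminant (0)² - 4·(1) = -4 < 0, so r = ± i.
Hence w_h = C1*cos(x) + C2*sin(x).
Try w_p = A*exp(-4*x). Substituting into the equation and dividing by exp(-4*x) gives A = 5/17, so w_p = 5*exp(-4*x)/17.
General solution: w = 5*exp(-4*x)/17 + C1*cos(x) + C2*sin(x).
Apply the initial conditions: w(0) = 5/17 + C1 = -5 and w'(0) = -20/17 + C2 = -5. Solving gives C1 = -90/17, C2 = -65/17.

w = -90*cos(x)/17 - 65*sin(x)/17 + 5*exp(-4*x)/17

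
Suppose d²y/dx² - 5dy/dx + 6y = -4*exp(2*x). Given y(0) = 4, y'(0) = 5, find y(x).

Characteristic equation r² - 5r + 6 = 0 factors as (r - 3)(r - 2) = 0, so r = 3, 2.
Hence y_h = C1*exp(3*x) + C2*exp(2*x).
Since exp(2*x) solves the homogeneous equation (r = 2 is a root of multiplicity 1), multiply the trial by x. Try y_p = A*x*exp(2*x). Substituting into the equation and dividing by exp(2*x) gives A = 4, so y_p = 4*x*exp(2*x).
General solution: y = C1*exp(3*x) + C2*exp(2*x) + 4*x*exp(2*x).
Apply the initial conditions: y(0) = C1 + C2 = 4 and y'(0) = 4 + 2*C2 + 3*C1 = 5. Solving gives C1 = -7, C2 = 11.

y = -7*exp(3*x) + 11*exp(2*x) + 4*x*exp(2*x)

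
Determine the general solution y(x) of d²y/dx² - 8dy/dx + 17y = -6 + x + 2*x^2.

Characteristic equation r² - 8r + 17 = 0 has discriminant (-8)² - 4·(17) = -4 < 0, so r = 4 ± i.
Hence y_h = C1*cos(x)*exp(4*x) + C2*exp(4*x)*sin(x).
For the particular solution try y_p = A0 + A1*x + A2*x^2. Substituting and matching coefficients of each power of x gives A0 = -1410/4913, A1 = 49/289, A2 = 2/17, so y_p = -1410/4913 + 2*x^2/17 + 49*x/289.

y = -1410/4913 + 2*x**2/17 + 49*x/289 + C1*cos(x)*exp(4*x) + C2*exp(4*x)*sin(x)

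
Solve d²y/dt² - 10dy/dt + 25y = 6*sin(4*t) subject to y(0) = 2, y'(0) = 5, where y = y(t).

Characteristic equation r² - 10r + 25 = 0 has discriminant (-10)² - 4·(25) = 0, so r = 5 is a repeated root.
Hence y_h = (C1 + C2*t)*exp(5*t).
Try y_p = A*cos(4*t) + B*sin(4*t). Substituting and equating the coefficients of cos(4t) and sin(4t) gives A = 240/1681, B = 54/1681, so y_p = 54*sin(4*t)/1681 + 240*cos(4*t)/1681.
General solution: y = 54*sin(4*t)/1681 + 240*cos(4*t)/1681 + C1*exp(5*t) + C2*t*exp(5*t).
Apply the initial conditions: y(0) = 240/1681 + C1 = 2 and y'(0) = 216/1681 + C2 + 5*C1 = 5. Solving gives C1 = 3122/1681, C2 = -181/41.

y = 54*sin(4*t)/1681 + 240*cos(4*t)/1681 + 3122*exp(5*t)/1681 - 181*t*exp(5*t)/41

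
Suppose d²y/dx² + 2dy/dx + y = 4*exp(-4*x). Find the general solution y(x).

Characteristic equation r² + 2r + 1 = 0 has discriminant (2)² - 4·(1) = 0, so r = -1 is a repeated root.
Hence y_h = (C1 + C2*x)*exp(-x).
Try y_p = A*exp(-4*x). Substituting into the equation and dividing by exp(-4*x) gives A = 4/9, so y_p = 4*exp(-4*x)/9.

y = 4*exp(-4*x)/9 + C1*exp(-x) + C2*x*exp(-x)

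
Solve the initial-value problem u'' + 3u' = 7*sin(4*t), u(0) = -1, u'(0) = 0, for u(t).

u = -5/12 - 28*exp(-3*t)/75 - 21*cos(4*t)/100 - 7*sin(4*t)/25

Characteristic equation r² + 3r = 0 factors as (r + 3)r = 0, so r = -3, 0.
Hence u_h = C1*exp(-3*t) + C2.
Try u_p = A*cos(4*t) + B*sin(4*t). Substituting and equating the coefficients of cos(4t) and sin(4t) gives A = -21/100, B = -7/25, so u_p = -21*cos(4*t)/100 - 7*sin(4*t)/25.
General solution: u = C2 - 21*cos(4*t)/100 - 7*sin(4*t)/25 + C1*exp(-3*t).
Apply the initial conditions: u(0) = -21/100 + C1 + C2 = -1 and u'(0) = -28/25 - 3*C1 = 0. Solving gives C1 = -28/75, C2 = -5/12.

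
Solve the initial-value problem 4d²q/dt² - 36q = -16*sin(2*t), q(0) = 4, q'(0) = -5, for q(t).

q = 4*sin(2*t)/13 + 83*exp(3*t)/78 + 229*exp(-3*t)/78

Divide through by 4: q'' - 9q = -4*sin(2*t).
Characteristic equation r² - 9 = 0 factors as (r + 3)(r - 3) = 0, so r = -3, 3.
Hence q_h = C1*exp(-3*t) + C2*exp(3*t).
Try q_p = A*cos(2*t) + B*sin(2*t). Substituting and equating the coefficients of cos(2t) and sin(2t) gives A = 0, B = 4/13, so q_p = 4*sin(2*t)/13.
General solution: q = 4*sin(2*t)/13 + C1*exp(-3*t) + C2*exp(3*t).
Apply the initial conditions: q(0) = C1 + C2 = 4 and q'(0) = 8/13 - 3*C1 + 3*C2 = -5. Solving gives C1 = 229/78, C2 = 83/78.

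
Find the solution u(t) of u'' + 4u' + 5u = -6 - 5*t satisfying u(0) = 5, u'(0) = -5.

Characteristic equation r² + 4r + 5 = 0 has discriminant (4)² - 4·(5) = -4 < 0, so r = -2 ± i.
Hence u_h = C1*cos(t)*exp(-2*t) + C2*exp(-2*t)*sin(t).
For the particular solution try u_p = A0 + A1*t. Substituting and matching coefficients of each power of t gives A0 = -2/5, A1 = -1, so u_p = -2/5 - t.
General solution: u = -2/5 - t + C1*cos(t)*exp(-2*t) + C2*exp(-2*t)*sin(t).
Apply the initial conditions: u(0) = -2/5 + C1 = 5 and u'(0) = -1 + C2 - 2*C1 = -5. Solving gives C1 = 27/5, C2 = 34/5.

u = -2/5 - t + 27*cos(t)*exp(-2*t)/5 + 34*exp(-2*t)*sin(t)/5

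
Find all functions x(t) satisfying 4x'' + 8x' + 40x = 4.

x = 1/10 + C1*cos(3*t)*exp(-t) + C2*exp(-t)*sin(3*t)

Divide through by 4: x'' + 2x' + 10x = 1.
Characteristic equation r² + 2r + 10 = 0 has discriminant (2)² - 4·(10) = -36 < 0, so r = -1 ± 3i.
Hence x_h = C1*cos(3*t)*exp(-t) + C2*exp(-t)*sin(3*t).
For the particular solution try x_p = A0. Substituting and matching coefficients of each power of t gives A0 = 1/10, so x_p = 1/10.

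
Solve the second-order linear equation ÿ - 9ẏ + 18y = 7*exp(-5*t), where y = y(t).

Characteristic equation r² - 9r + 18 = 0 factors as (r - 6)(r - 3) = 0, so r = 6, 3.
Hence y_h = C1*exp(6*t) + C2*exp(3*t).
Try y_p = A*exp(-5*t). Substituting into the equation and dividing by exp(-5*t) gives A = 7/88, so y_p = 7*exp(-5*t)/88.

y = 7*exp(-5*t)/88 + C1*exp(6*t) + C2*exp(3*t)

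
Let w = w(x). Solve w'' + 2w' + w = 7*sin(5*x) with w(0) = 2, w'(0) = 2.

w = -42*sin(5*x)/169 - 35*cos(5*x)/338 + 711*exp(-x)/338 + 139*x*exp(-x)/26

Characteristic equation r² + 2r + 1 = 0 has discriminant (2)² - 4·(1) = 0, so r = -1 is a repeated root.
Hence w_h = (C1 + C2*x)*exp(-x).
Try w_p = A*cos(5*x) + B*sin(5*x). Substituting and equating the coefficients of cos(5x) and sin(5x) gives A = -35/338, B = -42/169, so w_p = -42*sin(5*x)/169 - 35*cos(5*x)/338.
General solution: w = -42*sin(5*x)/169 - 35*cos(5*x)/338 + C1*exp(-x) + C2*x*exp(-x).
Apply the initial conditions: w(0) = -35/338 + C1 = 2 and w'(0) = -210/169 + C2 - C1 = 2. Solving gives C1 = 711/338, C2 = 139/26.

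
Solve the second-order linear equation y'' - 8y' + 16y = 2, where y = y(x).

Characteristic equation r² - 8r + 16 = 0 has discriminant (-8)² - 4·(16) = 0, so r = 4 is a repeated root.
Hence y_h = (C1 + C2*x)*exp(4*x).
For the particular solution try y_p = A0. Substituting and matching coefficients of each power of x gives A0 = 1/8, so y_p = 1/8.

y = 1/8 + C1*exp(4*x) + C2*x*exp(4*x)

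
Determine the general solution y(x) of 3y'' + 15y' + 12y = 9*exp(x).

Divide through by 3: y'' + 5y' + 4y = 3*exp(x).
Characteristic equation r² + 5r + 4 = 0 factors as (r + 1)(r + 4) = 0, so r = -1, -4.
Hence y_h = C1*exp(-x) + C2*exp(-4*x).
Try y_p = A*exp(x). Substituting into the equation and dividing by exp(x) gives A = 3/10, so y_p = 3*exp(x)/10.

y = 3*exp(x)/10 + C1*exp(-x) + C2*exp(-4*x)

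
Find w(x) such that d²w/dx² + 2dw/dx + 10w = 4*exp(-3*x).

Characteristic equation r² + 2r + 10 = 0 has discriminant (2)² - 4·(10) = -36 < 0, so r = -1 ± 3i.
Hence w_h = C1*cos(3*x)*exp(-x) + C2*exp(-x)*sin(3*x).
Try w_p = A*exp(-3*x). Substituting into the equation and dividing by exp(-3*x) gives A = 4/13, so w_p = 4*exp(-3*x)/13.

w = 4*exp(-3*x)/13 + C1*cos(3*x)*exp(-x) + C2*exp(-x)*sin(3*x)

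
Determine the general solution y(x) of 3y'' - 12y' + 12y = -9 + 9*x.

y = 3*x/4 + C1*exp(2*x) + C2*x*exp(2*x)

Divide through by 3: y'' - 4y' + 4y = -3 + 3*x.
Characteristic equation r² - 4r + 4 = 0 has discriminant (-4)² - 4·(4) = 0, so r = 2 is a repeated root.
Hence y_h = (C1 + C2*x)*exp(2*x).
For the particular solution try y_p = A0 + A1*x. Substituting and matching coefficients of each power of x gives A0 = 0, A1 = 3/4, so y_p = 3*x/4.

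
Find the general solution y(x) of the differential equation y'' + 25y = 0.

Characteristic equation r² + 25 = 0 has discriminant (0)² - 4·(25) = -100 < 0, so r = ± 5i.
Hence y_h = C1*cos(5*x) + C2*sin(5*x).

y = C1*cos(5*x) + C2*sin(5*x)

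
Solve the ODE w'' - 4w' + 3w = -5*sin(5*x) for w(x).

w = -25*cos(5*x)/221 + 55*sin(5*x)/442 + C1*exp(3*x) + C2*exp(x)

Characteristic equation r² - 4r + 3 = 0 factors as (r - 3)(r - 1) = 0, so r = 3, 1.
Hence w_h = C1*exp(3*x) + C2*exp(x).
Try w_p = A*cos(5*x) + B*sin(5*x). Substituting and equating the coefficients of cos(5x) and sin(5x) gives A = -25/221, B = 55/442, so w_p = -25*cos(5*x)/221 + 55*sin(5*x)/442.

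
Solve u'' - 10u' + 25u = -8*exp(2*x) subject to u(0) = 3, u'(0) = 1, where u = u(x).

Characteristic equation r² - 10r + 25 = 0 has discriminant (-10)² - 4·(25) = 0, so r = 5 is a repeated root.
Hence u_h = (C1 + C2*x)*exp(5*x).
Try u_p = A*exp(2*x). Substituting into the equation and dividing by exp(2*x) gives A = -8/9, so u_p = -8*exp(2*x)/9.
General solution: u = -8*exp(2*x)/9 + C1*exp(5*x) + C2*x*exp(5*x).
Apply the initial conditions: u(0) = -8/9 + C1 = 3 and u'(0) = -16/9 + C2 + 5*C1 = 1. Solving gives C1 = 35/9, C2 = -50/3.

u = -8*exp(2*x)/9 + 35*exp(5*x)/9 - 50*x*exp(5*x)/3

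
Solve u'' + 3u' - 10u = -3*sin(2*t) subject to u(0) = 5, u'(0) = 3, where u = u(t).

Characteristic equation r² + 3r - 10 = 0 factors as (r - 2)(r + 5) = 0, so r = 2, -5.
Hence u_h = C1*exp(2*t) + C2*exp(-5*t).
Try u_p = A*cos(2*t) + B*sin(2*t). Substituting and equating the coefficients of cos(2t) and sin(2t) gives A = 9/116, B = 21/116, so u_p = 9*cos(2*t)/116 + 21*sin(2*t)/116.
General solution: u = 9*cos(2*t)/116 + 21*sin(2*t)/116 + C1*exp(2*t) + C2*exp(-5*t).
Apply the initial conditions: u(0) = 9/116 + C1 + C2 = 5 and u'(0) = 21/58 - 5*C2 + 2*C1 = 3. Solving gives C1 = 109/28, C2 = 209/203.

u = 9*cos(2*t)/116 + 21*sin(2*t)/116 + 109*exp(2*t)/28 + 209*exp(-5*t)/203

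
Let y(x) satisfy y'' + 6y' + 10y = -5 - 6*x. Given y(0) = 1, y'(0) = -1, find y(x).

Characteristic equation r² + 6r + 10 = 0 has discriminant (6)² - 4·(10) = -4 < 0, so r = -3 ± i.
Hence y_h = C1*cos(x)*exp(-3*x) + C2*exp(-3*x)*sin(x).
For the particular solution try y_p = A0 + A1*x. Substituting and matching coefficients of each power of x gives A0 = -7/50, A1 = -3/5, so y_p = -7/50 - 3*x/5.
General solution: y = -7/50 - 3*x/5 + C1*cos(x)*exp(-3*x) + C2*exp(-3*x)*sin(x).
Apply the initial conditions: y(0) = -7/50 + C1 = 1 and y'(0) = -3/5 + C2 - 3*C1 = -1. Solving gives C1 = 57/50, C2 = 151/50.

y = -7/50 - 3*x/5 + 57*cos(x)*exp(-3*x)/50 + 151*exp(-3*x)*sin(x)/50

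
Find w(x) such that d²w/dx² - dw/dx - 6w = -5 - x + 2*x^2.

w = 73/108 - x**2/3 + 5*x/18 + C1*exp(-2*x) + C2*exp(3*x)

Characteristic equation r² - r - 6 = 0 factors as (r + 2)(r - 3) = 0, so r = -2, 3.
Hence w_h = C1*exp(-2*x) + C2*exp(3*x).
For the particular solution try w_p = A0 + A1*x + A2*x^2. Substituting and matching coefficients of each power of x gives A0 = 73/108, A1 = 5/18, A2 = -1/3, so w_p = 73/108 - x^2/3 + 5*x/18.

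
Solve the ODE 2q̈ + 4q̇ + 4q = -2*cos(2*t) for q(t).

q = -sin(2*t)/5 + cos(2*t)/10 + C1*cos(t)*exp(-t) + C2*exp(-t)*sin(t)

Divide through by 2: q'' + 2q' + 2q = -cos(2*t).
Characteristic equation r² + 2r + 2 = 0 has discriminant (2)² - 4·(2) = -4 < 0, so r = -1 ± i.
Hence q_h = C1*cos(t)*exp(-t) + C2*exp(-t)*sin(t).
Try q_p = A*cos(2*t) + B*sin(2*t). Substituting and equating the coefficients of cos(2t) and sin(2t) gives A = 1/10, B = -1/5, so q_p = -sin(2*t)/5 + cos(2*t)/10.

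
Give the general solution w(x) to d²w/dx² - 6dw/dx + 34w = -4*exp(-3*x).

w = -4*exp(-3*x)/61 + C1*cos(5*x)*exp(3*x) + C2*exp(3*x)*sin(5*x)

Characteristic equation r² - 6r + 34 = 0 has discriminant (-6)² - 4·(34) = -100 < 0, so r = 3 ± 5i.
Hence w_h = C1*cos(5*x)*exp(3*x) + C2*exp(3*x)*sin(5*x).
Try w_p = A*exp(-3*x). Substituting into the equation and dividing by exp(-3*x) gives A = -4/61, so w_p = -4*exp(-3*x)/61.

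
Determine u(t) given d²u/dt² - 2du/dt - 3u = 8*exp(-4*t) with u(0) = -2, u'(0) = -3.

Characteristic equation r² - 2r - 3 = 0 factors as (r - 3)(r + 1) = 0, so r = 3, -1.
Hence u_h = C1*exp(3*t) + C2*exp(-t).
Try u_p = A*exp(-4*t). Substituting into the equation and dividing by exp(-4*t) gives A = 8/21, so u_p = 8*exp(-4*t)/21.
General solution: u = 8*exp(-4*t)/21 + C1*exp(3*t) + C2*exp(-t).
Apply the initial conditions: u(0) = 8/21 + C1 + C2 = -2 and u'(0) = -32/21 - C2 + 3*C1 = -3. Solving gives C1 = -27/28, C2 = -17/12.

u = -27*exp(3*t)/28 - 17*exp(-t)/12 + 8*exp(-4*t)/21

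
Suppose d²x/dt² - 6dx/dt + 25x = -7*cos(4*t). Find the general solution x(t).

x = -7*cos(4*t)/73 + 56*sin(4*t)/219 + C1*cos(4*t)*exp(3*t) + C2*exp(3*t)*sin(4*t)

Characteristic equation r² - 6r + 25 = 0 has discriminant (-6)² - 4·(25) = -64 < 0, so r = 3 ± 4i.
Hence x_h = C1*cos(4*t)*exp(3*t) + C2*exp(3*t)*sin(4*t).
Try x_p = A*cos(4*t) + B*sin(4*t). Substituting and equating the coefficients of cos(4t) and sin(4t) gives A = -7/73, B = 56/219, so x_p = -7*cos(4*t)/73 + 56*sin(4*t)/219.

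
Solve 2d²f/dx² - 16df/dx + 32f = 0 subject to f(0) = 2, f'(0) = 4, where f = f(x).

f = 2*exp(4*x) - 4*x*exp(4*x)

Divide through by 2: f'' - 8f' + 16f = 0.
Characteristic equation r² - 8r + 16 = 0 has discriminant (-8)² - 4·(16) = 0, so r = 4 is a repeated root.
Hence f_h = (C1 + C2*x)*exp(4*x).
Apply the initial conditions: f(0) = C1 = 2 and f'(0) = C2 + 4*C1 = 4. Solving gives C1 = 2, C2 = -4.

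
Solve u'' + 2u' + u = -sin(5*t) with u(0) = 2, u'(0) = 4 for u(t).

Characteristic equation r² + 2r + 1 = 0 has discriminant (2)² - 4·(1) = 0, so r = -1 is a repeated root.
Hence u_h = (C1 + C2*t)*exp(-t).
Try u_p = A*cos(5*t) + B*sin(5*t). Substituting and equating the coefficients of cos(5t) and sin(5t) gives A = 5/338, B = 6/169, so u_p = 5*cos(5*t)/338 + 6*sin(5*t)/169.
General solution: u = 5*cos(5*t)/338 + 6*sin(5*t)/169 + C1*exp(-t) + C2*t*exp(-t).
Apply the initial conditions: u(0) = 5/338 + C1 = 2 and u'(0) = 30/169 + C2 - C1 = 4. Solving gives C1 = 671/338, C2 = 151/26.

u = 5*cos(5*t)/338 + 6*sin(5*t)/169 + 671*exp(-t)/338 + 151*t*exp(-t)/26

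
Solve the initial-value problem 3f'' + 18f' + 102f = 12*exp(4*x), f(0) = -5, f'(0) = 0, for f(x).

Divide through by 3: f'' + 6f' + 34f = 4*exp(4*x).
Characteristic equation r² + 6r + 34 = 0 has discriminant (6)² - 4·(34) = -100 < 0, so r = -3 ± 5i.
Hence f_h = C1*cos(5*x)*exp(-3*x) + C2*exp(-3*x)*sin(5*x).
Try f_p = A*exp(4*x). Substituting into the equation and dividing by exp(4*x) gives A = 2/37, so f_p = 2*exp(4*x)/37.
General solution: f = 2*exp(4*x)/37 + C1*cos(5*x)*exp(-3*x) + C2*exp(-3*x)*sin(5*x).
Apply the initial conditions: f(0) = 2/37 + C1 = -5 and f'(0) = 8/37 - 3*C1 + 5*C2 = 0. Solving gives C1 = -187/37, C2 = -569/185.

f = 2*exp(4*x)/37 - 569*exp(-3*x)*sin(5*x)/185 - 187*cos(5*x)*exp(-3*x)/37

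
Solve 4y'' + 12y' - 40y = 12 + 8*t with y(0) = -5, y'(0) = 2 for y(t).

y = -9/25 - 3*exp(2*t) - 41*exp(-5*t)/25 - t/5

Divide through by 4: y'' + 3y' - 10y = 3 + 2*t.
Characteristic equation r² + 3r - 10 = 0 factors as (r + 5)(r - 2) = 0, so r = -5, 2.
Hence y_h = C1*exp(-5*t) + C2*exp(2*t).
For the particular solution try y_p = A0 + A1*t. Substituting and matching coefficients of each power of t gives A0 = -9/25, A1 = -1/5, so y_p = -9/25 - t/5.
General solution: y = -9/25 - t/5 + C1*exp(-5*t) + C2*exp(2*t).
Apply the initial conditions: y(0) = -9/25 + C1 + C2 = -5 and y'(0) = -1/5 - 5*C1 + 2*C2 = 2. Solving gives C1 = -41/25, C2 = -3.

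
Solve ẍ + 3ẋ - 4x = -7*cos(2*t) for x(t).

x = -21*sin(2*t)/50 + 14*cos(2*t)/25 + C1*exp(t) + C2*exp(-4*t)

Characteristic equation r² + 3r - 4 = 0 factors as (r - 1)(r + 4) = 0, so r = 1, -4.
Hence x_h = C1*exp(t) + C2*exp(-4*t).
Try x_p = A*cos(2*t) + B*sin(2*t). Substituting and equating the coefficients of cos(2t) and sin(2t) gives A = 14/25, B = -21/50, so x_p = -21*sin(2*t)/50 + 14*cos(2*t)/25.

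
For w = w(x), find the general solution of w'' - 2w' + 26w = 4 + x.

w = 53/338 + x/26 + C1*cos(5*x)*exp(x) + C2*exp(x)*sin(5*x)

Characteristic equation r² - 2r + 26 = 0 has discriminant (-2)² - 4·(26) = -100 < 0, so r = 1 ± 5i.
Hence w_h = C1*cos(5*x)*exp(x) + C2*exp(x)*sin(5*x).
For the particular solution try w_p = A0 + A1*x. Substituting and matching coefficients of each power of x gives A0 = 53/338, A1 = 1/26, so w_p = 53/338 + x/26.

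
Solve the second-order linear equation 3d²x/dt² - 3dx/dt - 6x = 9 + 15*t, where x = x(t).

Divide through by 3: x'' - x' - 2x = 3 + 5*t.
Characteristic equation r² - r - 2 = 0 factors as (r - 2)(r + 1) = 0, so r = 2, -1.
Hence x_h = C1*exp(2*t) + C2*exp(-t).
For the particular solution try x_p = A0 + A1*t. Substituting and matching coefficients of each power of t gives A0 = -1/4, A1 = -5/2, so x_p = -1/4 - 5*t/2.

x = -1/4 - 5*t/2 + C1*exp(2*t) + C2*exp(-t)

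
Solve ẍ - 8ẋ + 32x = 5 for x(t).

x = 5/32 + C1*cos(4*t)*exp(4*t) + C2*exp(4*t)*sin(4*t)

Characteristic equation r² - 8r + 32 = 0 has discriminant (-8)² - 4·(32) = -64 < 0, so r = 4 ± 4i.
Hence x_h = C1*cos(4*t)*exp(4*t) + C2*exp(4*t)*sin(4*t).
For the particular solution try x_p = A0. Substituting and matching coefficients of each power of t gives A0 = 5/32, so x_p = 5/32.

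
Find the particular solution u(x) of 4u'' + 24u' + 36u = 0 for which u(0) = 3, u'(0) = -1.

u = 3*exp(-3*x) + 8*x*exp(-3*x)

Divide through by 4: u'' + 6u' + 9u = 0.
Characteristic equation r² + 6r + 9 = 0 has discriminant (6)² - 4·(9) = 0, so r = -3 is a repeated root.
Hence u_h = (C1 + C2*x)*exp(-3*x).
Apply the initial conditions: u(0) = C1 = 3 and u'(0) = C2 - 3*C1 = -1. Solving gives C1 = 3, C2 = 8.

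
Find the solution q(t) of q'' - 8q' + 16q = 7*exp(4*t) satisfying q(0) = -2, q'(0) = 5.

q = -2*exp(4*t) + 13*t*exp(4*t) + 7*t**2*exp(4*t)/2

Characteristic equation r² - 8r + 16 = 0 has discriminant (-8)² - 4·(16) = 0, so r = 4 is a repeated root.
Hence q_h = (C1 + C2*t)*exp(4*t).
Since exp(4*t) solves the homogeneous equation (r = 4 is a root of multiplicity 2), multiply the trial by t^2. Try q_p = A*t^2*exp(4*t). Substituting into the equation and dividing by exp(4*t) gives A = 7/2, so q_p = 7*t^2*exp(4*t)/2.
General solution: q = C1*exp(4*t) + 7*t^2*exp(4*t)/2 + C2*t*exp(4*t).
Apply the initial conditions: q(0) = C1 = -2 and q'(0) = C2 + 4*C1 = 5. Solving gives C1 = -2, C2 = 13.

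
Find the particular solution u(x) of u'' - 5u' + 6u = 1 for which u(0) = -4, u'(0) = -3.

u = 1/6 - 19*exp(2*x)/2 + 16*exp(3*x)/3

Characteristic equation r² - 5r + 6 = 0 factors as (r - 3)(r - 2) = 0, so r = 3, 2.
Hence u_h = C1*exp(3*x) + C2*exp(2*x).
For the particular solution try u_p = A0. Substituting and matching coefficients of each power of x gives A0 = 1/6, so u_p = 1/6.
General solution: u = 1/6 + C1*exp(3*x) + C2*exp(2*x).
Apply the initial conditions: u(0) = 1/6 + C1 + C2 = -4 and u'(0) = 2*C2 + 3*C1 = -3. Solving gives C1 = 16/3, C2 = -19/2.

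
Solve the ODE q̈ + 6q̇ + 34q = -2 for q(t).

Characteristic equation r² + 6r + 34 = 0 has discriminant (6)² - 4·(34) = -100 < 0, so r = -3 ± 5i.
Hence q_h = C1*cos(5*t)*exp(-3*t) + C2*exp(-3*t)*sin(5*t).
For the particular solution try q_p = A0. Substituting and matching coefficients of each power of t gives A0 = -1/17, so q_p = -1/17.

q = -1/17 + C1*cos(5*t)*exp(-3*t) + C2*exp(-3*t)*sin(5*t)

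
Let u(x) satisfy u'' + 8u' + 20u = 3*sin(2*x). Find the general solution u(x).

u = -3*cos(2*x)/32 + 3*sin(2*x)/32 + C1*cos(2*x)*exp(-4*x) + C2*exp(-4*x)*sin(2*x)

Characteristic equation r² + 8r + 20 = 0 has discriminant (8)² - 4·(20) = -16 < 0, so r = -4 ± 2i.
Hence u_h = C1*cos(2*x)*exp(-4*x) + C2*exp(-4*x)*sin(2*x).
Try u_p = A*cos(2*x) + B*sin(2*x). Substituting and equating the coefficients of cos(2x) and sin(2x) gives A = -3/32, B = 3/32, so u_p = -3*cos(2*x)/32 + 3*sin(2*x)/32.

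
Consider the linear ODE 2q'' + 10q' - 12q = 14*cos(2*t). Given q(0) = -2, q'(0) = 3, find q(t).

q = -79*exp(-6*t)/140 - 38*exp(t)/35 - 7*cos(2*t)/20 + 7*sin(2*t)/20

Divide through by 2: q'' + 5q' - 6q = 7*cos(2*t).
Characteristic equation r² + 5r - 6 = 0 factors as (r - 1)(r + 6) = 0, so r = 1, -6.
Hence q_h = C1*exp(t) + C2*exp(-6*t).
Try q_p = A*cos(2*t) + B*sin(2*t). Substituting and equating the coefficients of cos(2t) and sin(2t) gives A = -7/20, B = 7/20, so q_p = -7*cos(2*t)/20 + 7*sin(2*t)/20.
General solution: q = -7*cos(2*t)/20 + 7*sin(2*t)/20 + C1*exp(t) + C2*exp(-6*t).
Apply the initial conditions: q(0) = -7/20 + C1 + C2 = -2 and q'(0) = 7/10 + C1 - 6*C2 = 3. Solving gives C1 = -38/35, C2 = -79/140.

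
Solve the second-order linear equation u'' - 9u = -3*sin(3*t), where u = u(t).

Characteristic equation r² - 9 = 0 factors as (r + 3)(r - 3) = 0, so r = -3, 3.
Hence u_h = C1*exp(-3*t) + C2*exp(3*t).
Try u_p = A*cos(3*t) + B*sin(3*t). Substituting and equating the coefficients of cos(3t) and sin(3t) gives A = 0, B = 1/6, so u_p = sin(3*t)/6.

u = sin(3*t)/6 + C1*exp(-3*t) + C2*exp(3*t)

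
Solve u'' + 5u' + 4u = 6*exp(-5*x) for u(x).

Characteristic equation r² + 5r + 4 = 0 factors as (r + 4)(r + 1) = 0, so r = -4, -1.
Hence u_h = C1*exp(-4*x) + C2*exp(-x).
Try u_p = A*exp(-5*x). Substituting into the equation and dividing by exp(-5*x) gives A = 3/2, so u_p = 3*exp(-5*x)/2.

u = 3*exp(-5*x)/2 + C1*exp(-4*x) + C2*exp(-x)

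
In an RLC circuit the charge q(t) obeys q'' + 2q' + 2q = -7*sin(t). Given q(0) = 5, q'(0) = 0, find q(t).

Characteristic equation r² + 2r + 2 = 0 has discriminant (2)² - 4·(2) = -4 < 0, so r = -1 ± i.
Hence q_h = C1*cos(t)*exp(-t) + C2*exp(-t)*sin(t).
Try q_p = A*cos(t) + B*sin(t). Substituting and equating the coefficients of cos(t) and sin(t) gives A = 14/5, B = -7/5, so q_p = -7*sin(t)/5 + 14*cos(t)/5.
General solution: q = -7*sin(t)/5 + 14*cos(t)/5 + C1*cos(t)*exp(-t) + C2*exp(-t)*sin(t).
Apply the initial conditions: q(0) = 14/5 + C1 = 5 and q'(0) = -7/5 + C2 - C1 = 0. Solving gives C1 = 11/5, C2 = 18/5.

q = -7*sin(t)/5 + 14*cos(t)/5 + 11*cos(t)*exp(-t)/5 + 18*exp(-t)*sin(t)/5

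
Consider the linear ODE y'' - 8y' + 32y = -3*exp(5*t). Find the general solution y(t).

y = -3*exp(5*t)/17 + C1*cos(4*t)*exp(4*t) + C2*exp(4*t)*sin(4*t)

Characteristic equation r² - 8r + 32 = 0 has discriminant (-8)² - 4·(32) = -64 < 0, so r = 4 ± 4i.
Hence y_h = C1*cos(4*t)*exp(4*t) + C2*exp(4*t)*sin(4*t).
Try y_p = A*exp(5*t). Substituting into the equation and dividing by exp(5*t) gives A = -3/17, so y_p = -3*exp(5*t)/17.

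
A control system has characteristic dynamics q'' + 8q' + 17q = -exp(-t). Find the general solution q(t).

q = -exp(-t)/10 + C1*cos(t)*exp(-4*t) + C2*exp(-4*t)*sin(t)

Characteristic equation r² + 8r + 17 = 0 has discriminant (8)² - 4·(17) = -4 < 0, so r = -4 ± i.
Hence q_h = C1*cos(t)*exp(-4*t) + C2*exp(-4*t)*sin(t).
Try q_p = A*exp(-t). Substituting into the equation and dividing by exp(-t) gives A = -1/10, so q_p = -exp(-t)/10.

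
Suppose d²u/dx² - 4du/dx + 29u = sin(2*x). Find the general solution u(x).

u = 8*cos(2*x)/689 + 25*sin(2*x)/689 + C1*cos(5*x)*exp(2*x) + C2*exp(2*x)*sin(5*x)

Characteristic equation r² - 4r + 29 = 0 has discriminant (-4)² - 4·(29) = -100 < 0, so r = 2 ± 5i.
Hence u_h = C1*cos(5*x)*exp(2*x) + C2*exp(2*x)*sin(5*x).
Try u_p = A*cos(2*x) + B*sin(2*x). Substituting and equating the coefficients of cos(2x) and sin(2x) gives A = 8/689, B = 25/689, so u_p = 8*cos(2*x)/689 + 25*sin(2*x)/689.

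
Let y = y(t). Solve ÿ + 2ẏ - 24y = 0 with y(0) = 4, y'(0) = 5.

Characteristic equation r² + 2r - 24 = 0 factors as (r + 6)(r - 4) = 0, so r = -6, 4.
Hence y_h = C1*exp(-6*t) + C2*exp(4*t).
Apply the initial conditions: y(0) = C1 + C2 = 4 and y'(0) = -6*C1 + 4*C2 = 5. Solving gives C1 = 11/10, C2 = 29/10.

y = 11*exp(-6*t)/10 + 29*exp(4*t)/10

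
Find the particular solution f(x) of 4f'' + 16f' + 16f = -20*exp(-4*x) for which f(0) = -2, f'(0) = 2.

f = -5*exp(-4*x)/4 - 3*exp(-2*x)/4 - 9*x*exp(-2*x)/2

Divide through by 4: f'' + 4f' + 4f = -5*exp(-4*x).
Characteristic equation r² + 4r + 4 = 0 has discriminant (4)² - 4·(4) = 0, so r = -2 is a repeated root.
Hence f_h = (C1 + C2*x)*exp(-2*x).
Try f_p = A*exp(-4*x). Substituting into the equation and dividing by exp(-4*x) gives A = -5/4, so f_p = -5*exp(-4*x)/4.
General solution: f = -5*exp(-4*x)/4 + C1*exp(-2*x) + C2*x*exp(-2*x).
Apply the initial conditions: f(0) = -5/4 + C1 = -2 and f'(0) = 5 + C2 - 2*C1 = 2. Solving gives C1 = -3/4, C2 = -9/2.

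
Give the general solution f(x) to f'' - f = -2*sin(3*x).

Characteristic equation r² - 1 = 0 factors as (r - 1)(r + 1) = 0, so r = 1, -1.
Hence f_h = C1*exp(x) + C2*exp(-x).
Try f_p = A*cos(3*x) + B*sin(3*x). Substituting and equating the coefficients of cos(3x) and sin(3x) gives A = 0, B = 1/5, so f_p = sin(3*x)/5.

f = sin(3*x)/5 + C1*exp(x) + C2*exp(-x)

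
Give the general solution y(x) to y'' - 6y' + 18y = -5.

Characteristic equation r² - 6r + 18 = 0 has discriminant (-6)² - 4·(18) = -36 < 0, so r = 3 ± 3i.
Hence y_h = C1*cos(3*x)*exp(3*x) + C2*exp(3*x)*sin(3*x).
For the particular solution try y_p = A0. Substituting and matching coefficients of each power of x gives A0 = -5/18, so y_p = -5/18.

y = -5/18 + C1*cos(3*x)*exp(3*x) + C2*exp(3*x)*sin(3*x)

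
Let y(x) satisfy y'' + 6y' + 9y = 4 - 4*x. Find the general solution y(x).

y = 20/27 - 4*x/9 + C1*exp(-3*x) + C2*x*exp(-3*x)

Characteristic equation r² + 6r + 9 = 0 has discriminant (6)² - 4·(9) = 0, so r = -3 is a repeated root.
Hence y_h = (C1 + C2*x)*exp(-3*x).
For the particular solution try y_p = A0 + A1*x. Substituting and matching coefficients of each power of x gives A0 = 20/27, A1 = -4/9, so y_p = 20/27 - 4*x/9.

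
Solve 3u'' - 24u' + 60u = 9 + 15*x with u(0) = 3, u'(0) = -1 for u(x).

u = 1/4 + x/4 - 49*exp(4*x)*sin(2*x)/8 + 11*cos(2*x)*exp(4*x)/4

Divide through by 3: u'' - 8u' + 20u = 3 + 5*x.
Characteristic equation r² - 8r + 20 = 0 has discriminant (-8)² - 4·(20) = -16 < 0, so r = 4 ± 2i.
Hence u_h = C1*cos(2*x)*exp(4*x) + C2*exp(4*x)*sin(2*x).
For the particular solution try u_p = A0 + A1*x. Substituting and matching coefficients of each power of x gives A0 = 1/4, A1 = 1/4, so u_p = 1/4 + x/4.
General solution: u = 1/4 + x/4 + C1*cos(2*x)*exp(4*x) + C2*exp(4*x)*sin(2*x).
Apply the initial conditions: u(0) = 1/4 + C1 = 3 and u'(0) = 1/4 + 2*C2 + 4*C1 = -1. Solving gives C1 = 11/4, C2 = -49/8.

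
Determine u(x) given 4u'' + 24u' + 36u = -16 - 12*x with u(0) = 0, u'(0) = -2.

Divide through by 4: u'' + 6u' + 9u = -4 - 3*x.
Characteristic equation r² + 6r + 9 = 0 has discriminant (6)² - 4·(9) = 0, so r = -3 is a repeated root.
Hence u_h = (C1 + C2*x)*exp(-3*x).
For the particular solution try u_p = A0 + A1*x. Substituting and matching coefficients of each power of x gives A0 = -2/9, A1 = -1/3, so u_p = -2/9 - x/3.
General solution: u = -2/9 - x/3 + C1*exp(-3*x) + C2*x*exp(-3*x).
Apply the initial conditions: u(0) = -2/9 + C1 = 0 and u'(0) = -1/3 + C2 - 3*C1 = -2. Solving gives C1 = 2/9, C2 = -1.

u = -2/9 - x/3 + 2*exp(-3*x)/9 - x*exp(-3*x)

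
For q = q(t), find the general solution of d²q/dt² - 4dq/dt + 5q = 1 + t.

Characteristic equation r² - 4r + 5 = 0 has discriminant (-4)² - 4·(5) = -4 < 0, so r = 2 ± i.
Hence q_h = C1*cos(t)*exp(2*t) + C2*exp(2*t)*sin(t).
For the particular solution try q_p = A0 + A1*t. Substituting and matching coefficients of each power of t gives A0 = 9/25, A1 = 1/5, so q_p = 9/25 + t/5.

q = 9/25 + t/5 + C1*cos(t)*exp(2*t) + C2*exp(2*t)*sin(t)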